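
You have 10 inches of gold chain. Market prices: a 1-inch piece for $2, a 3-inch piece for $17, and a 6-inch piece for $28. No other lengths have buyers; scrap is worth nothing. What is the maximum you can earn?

53

Consider every possible first cut. r[k] is the best of p[i]+r[k−i] over all sellable i≤k.
r[1] = 2
r[2] = 4  (first piece 1, then r[1]=2)
r[3] = max(2+4, 17+0) = 17
r[4] = max(2+17, 17+2) = 19
r[5] = max(2+19, 17+4) = 21
r[6] = max(2+21, 17+17, 28+0) = 34
r[7] = max(2+34, 17+19, 28+2) = 36
r[8] = max(2+36, 17+21, 28+4) = 38
r[9] = max(2+38, 17+34, 28+17) = 51
r[10] = max(2+51, 17+36, 28+19) = 53
One optimal cutting: 3 + 3 + 3 + 1 → $53.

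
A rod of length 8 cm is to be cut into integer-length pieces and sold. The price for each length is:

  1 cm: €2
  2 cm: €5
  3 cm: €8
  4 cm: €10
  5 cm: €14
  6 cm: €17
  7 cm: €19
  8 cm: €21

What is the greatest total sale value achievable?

22

Build R[k] bottom-up: R[k] = max over allowed piece i of (p[i] + R[k−i]).
R[1] = 2
R[2] = max(2+2, 5+0) = 5
R[3] = max(2+5, 5+2, 8+0) = 8
R[4] = max(2+8, 5+5, 8+2, 10+0) = 10
R[5] = max(2+10, 5+8, 8+5, 10+2, 14+0) = 14
R[6] = max(2+14, 5+10, 8+8, 10+5, 14+2, 17+0) = 17
R[7] = max(2+17, 5+14, 8+10, …, 17+2, 19+0) = 19
R[8] = max(2+19, 5+17, 8+14, …, 19+2, 21+0) = 22
One optimal cutting: 6 + 2 → €17 + €5 = €22.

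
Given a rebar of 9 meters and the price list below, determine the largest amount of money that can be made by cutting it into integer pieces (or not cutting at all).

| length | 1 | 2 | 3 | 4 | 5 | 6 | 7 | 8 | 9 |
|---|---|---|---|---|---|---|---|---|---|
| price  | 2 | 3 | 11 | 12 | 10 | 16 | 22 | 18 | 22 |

33

Build best[k] bottom-up: best[k] = max over allowed piece i of (p[i] + best[k−i]).
best[1] = 2
best[2] = 4  (first piece 1, then best[1]=2)
best[3] = 11
best[4] = 13  (first piece 1, then best[3]=11)
best[5] = 15  (first piece 1, then best[4]=13)
best[6] = 22  (first piece 3, then best[3]=11)
best[7] = 24  (first piece 1, then best[6]=22)
best[8] = 26  (first piece 1, then best[7]=24)
best[9] = 33  (first piece 3, then best[6]=22)
One optimal cutting: 3 + 3 + 3 → ₹11 + ₹11 + ₹11 = ₹33.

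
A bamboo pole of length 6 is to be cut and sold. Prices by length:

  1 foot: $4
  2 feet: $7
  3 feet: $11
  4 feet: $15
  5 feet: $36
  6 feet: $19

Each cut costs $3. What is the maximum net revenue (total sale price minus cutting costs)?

Build r[k] bottom-up: r[k] = max over allowed piece i of (p[i] + r[k−i]) − 3 per cut.
r[1] = 4
r[2] = 7
r[3] = 11
r[4] = 15
r[5] = 36
r[6] = 37  (first piece 1, then r[5]=36)
One optimal plan: pieces 5 + 1 (1 cut) → $40 − $3 = $37.

37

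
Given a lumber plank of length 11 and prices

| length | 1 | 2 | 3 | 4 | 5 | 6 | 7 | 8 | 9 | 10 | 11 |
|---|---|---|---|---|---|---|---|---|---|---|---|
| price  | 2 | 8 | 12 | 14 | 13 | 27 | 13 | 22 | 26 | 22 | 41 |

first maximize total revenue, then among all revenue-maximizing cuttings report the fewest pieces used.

3

Consider every possible first cut. r[k] is the best of p[i]+r[k−i] over all sellable i≤k.
r[1] = 2
r[2] = max(2+2, 8+0) = 8
r[3] = max(2+8, 8+2, 12+0) = 12
r[4] = max(2+12, 8+8, 12+2, 14+0) = 16
r[5] = max(2+16, 8+12, 12+8, 14+2, 13+0) = 20
r[6] = max(2+20, 8+16, 12+12, 14+8, 13+2, 27+0) = 27
r[7] = max(2+27, 8+20, 12+16, …, 27+2, 13+0) = 29
r[8] = max(2+29, 8+27, 12+20, …, 13+2, 22+0) = 35
r[9] = max(2+35, 8+29, 12+27, …, 22+2, 26+0) = 39
r[10] = max(2+39, 8+35, 12+29, …, 26+2, 22+0) = 43
r[11] = max(2+43, 8+39, 12+35, …, 22+2, 41+0) = 47
Maximum revenue is $47.
Now minimize piece count subject to staying optimal: for each k, pieces[k] = 1 + min over i with p[i]+r[k−i]=r[k] of pieces[k−i].
pieces[8] = 2
pieces[9] = 2
pieces[10] = 3
pieces[11] = 3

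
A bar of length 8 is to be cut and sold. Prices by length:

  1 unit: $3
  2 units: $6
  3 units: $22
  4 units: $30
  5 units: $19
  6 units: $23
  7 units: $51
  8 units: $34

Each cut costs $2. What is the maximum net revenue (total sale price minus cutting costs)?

58

Consider every possible first cut. v[k] is the best of p[i]+v[k−i] over all sellable i≤k, charging 2 whenever i<k.
v[1] = 3
v[2] = 6
v[3] = 22
v[4] = 30
v[5] = 31  (first piece 1, then v[4]=30)
v[6] = 42  (first piece 3, then v[3]=22)
v[7] = 51
v[8] = 58  (first piece 4, then v[4]=30)
One optimal plan: pieces 4 + 4 (1 cut) → $60 − $2 = $58.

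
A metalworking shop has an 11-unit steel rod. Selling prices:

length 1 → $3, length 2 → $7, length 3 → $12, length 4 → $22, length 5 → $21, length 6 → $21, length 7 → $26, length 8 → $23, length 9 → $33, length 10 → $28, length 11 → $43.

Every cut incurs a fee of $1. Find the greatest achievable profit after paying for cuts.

Build v[k] bottom-up: v[k] = max over allowed piece i of (p[i] + v[k−i]) − 1 per cut.
v[1] = 3
v[2] = max(3+3-1, 7+0) = 7
v[3] = max(3+7-1, 7+3-1, 12+0) = 12
v[4] = max(3+12-1, 7+7-1, 12+3-1, 22+0) = 22
v[5] = max(3+22-1, 7+12-1, 12+7-1, 22+3-1, 21+0) = 24
v[6] = max(3+24-1, 7+22-1, 12+12-1, 22+7-1, 21+3-1, 21+0) = 28
v[7] = max(3+28-1, 7+24-1, 12+22-1, …, 21+3-1, 26+0) = 33
v[8] = max(3+33-1, 7+28-1, 12+24-1, …, 26+3-1, 23+0) = 43
v[9] = max(3+43-1, 7+33-1, 12+28-1, …, 23+3-1, 33+0) = 45
v[10] = max(3+45-1, 7+43-1, 12+33-1, …, 33+3-1, 28+0) = 49
v[11] = max(3+49-1, 7+45-1, 12+43-1, …, 28+3-1, 43+0) = 54
One optimal plan: pieces 4 + 4 + 3 (2 cuts) → $56 − $2 = $54.

54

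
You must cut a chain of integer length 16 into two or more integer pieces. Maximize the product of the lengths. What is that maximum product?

Let P[k] be the best product for length k (with at least one cut). For each first piece i, the rest contributes max(k−i, P[k−i]).
P[2] = 1*max(1,0) = 1*1 = 1
P[3] = 1*max(2,1) = 1*2 = 2
P[4] = 2*max(2,1) = 2*2 = 4
P[5] = 2*max(3,2) = 2*3 = 6
P[6] = 3*max(3,2) = 3*3 = 9
P[7] = 2*max(5,6) = 2*6 = 12
P[8] = 2*max(6,9) = 2*9 = 18
P[9] = 3*max(6,9) = 3*9 = 27
P[10] = 2*max(8,18) = 2*18 = 36
P[11] = 2*max(9,27) = 2*27 = 54
P[12] = 3*max(9,27) = 3*27 = 81
P[13] = 2*max(11,54) = 2*54 = 108
P[14] = 2*max(12,81) = 2*81 = 162
P[15] = 3*max(12,81) = 3*81 = 243
P[16] = 2*max(14,162) = 2*162 = 324
One optimal split: 3 + 3 + 3 + 3 + 2 + 2; product 3*3*3*3*2*2 = 324.

324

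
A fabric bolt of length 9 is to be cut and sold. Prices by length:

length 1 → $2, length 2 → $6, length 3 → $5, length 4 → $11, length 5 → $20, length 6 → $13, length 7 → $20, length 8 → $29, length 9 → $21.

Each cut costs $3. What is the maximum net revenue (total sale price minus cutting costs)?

28

Consider every possible first cut. net[k] is the best of p[i]+net[k−i] over all sellable i≤k, charging 3 whenever i<k.
net[1] = 2
net[2] = max(2+2-3, 6+0) = 6
net[3] = max(2+6-3, 6+2-3, 5+0) = 5
net[4] = max(2+5-3, 6+6-3, 5+2-3, 11+0) = 11
net[5] = max(2+11-3, 6+5-3, 5+6-3, 11+2-3, 20+0) = 20
net[6] = max(2+20-3, 6+11-3, 5+5-3, 11+6-3, 20+2-3, 13+0) = 19
net[7] = max(2+19-3, 6+20-3, 5+11-3, …, 13+2-3, 20+0) = 23
net[8] = max(2+23-3, 6+19-3, 5+20-3, …, 20+2-3, 29+0) = 29
net[9] = max(2+29-3, 6+23-3, 5+19-3, …, 29+2-3, 21+0) = 28
One optimal plan: pieces 8 + 1 (1 cut) → $31 − $3 = $28.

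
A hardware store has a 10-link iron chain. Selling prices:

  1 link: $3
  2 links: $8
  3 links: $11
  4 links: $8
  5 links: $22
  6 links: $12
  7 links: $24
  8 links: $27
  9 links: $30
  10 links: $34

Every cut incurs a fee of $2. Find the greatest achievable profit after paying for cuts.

Build net[k] bottom-up: net[k] = max over allowed piece i of (p[i] + net[k−i]) − 2 per cut.
net[1] = 3
net[2] = 8
net[3] = 11
net[4] = 14  (first piece 2, then net[2]=8)
net[5] = 22
net[6] = 23  (first piece 1, then net[5]=22)
net[7] = 28  (first piece 2, then net[5]=22)
net[8] = 31  (first piece 3, then net[5]=22)
net[9] = 34  (first piece 2, then net[7]=28)
net[10] = 42  (first piece 5, then net[5]=22)
One optimal plan: pieces 5 + 5 (1 cut) → $44 − $2 = $42.

42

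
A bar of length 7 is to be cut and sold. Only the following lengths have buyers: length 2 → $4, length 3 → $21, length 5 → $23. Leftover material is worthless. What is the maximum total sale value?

42

Build f[k] bottom-up: f[k] = max over allowed piece i of (p[i] + f[k−i]).
f[1] = 0
f[2] = 4
f[3] = max(4+0, 21+0) = 21
f[4] = max(4+4, 21+0) = 21
f[5] = max(4+21, 21+4, 23+0) = 25
f[6] = max(4+21, 21+21, 23+0) = 42
f[7] = max(4+25, 21+21, 23+4) = 42
One optimal cutting: pieces 3 + 3 with 1 cm of scrap → $42.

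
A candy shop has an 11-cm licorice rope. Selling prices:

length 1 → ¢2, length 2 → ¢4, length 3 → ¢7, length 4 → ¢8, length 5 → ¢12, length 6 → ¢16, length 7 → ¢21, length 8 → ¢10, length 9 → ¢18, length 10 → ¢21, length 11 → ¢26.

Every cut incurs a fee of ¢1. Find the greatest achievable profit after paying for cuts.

28

Build r[k] bottom-up: r[k] = max over allowed piece i of (p[i] + r[k−i]) − 1 per cut.
r[1] = 2
r[2] = 4
r[3] = 7
r[4] = 8  (first piece 1, then r[3]=7)
r[5] = 12
r[6] = 16
r[7] = 21
r[8] = 22  (first piece 1, then r[7]=21)
r[9] = 24  (first piece 2, then r[7]=21)
r[10] = 27  (first piece 3, then r[7]=21)
r[11] = 28  (first piece 1, then r[10]=27)
One optimal plan: pieces 7 + 3 + 1 (2 cuts) → ¢30 − ¢2 = ¢28.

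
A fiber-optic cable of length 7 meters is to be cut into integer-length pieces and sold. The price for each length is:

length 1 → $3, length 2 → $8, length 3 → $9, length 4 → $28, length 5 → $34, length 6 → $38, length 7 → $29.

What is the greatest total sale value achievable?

42

Let v[k] be the best obtainable value from length k. For each k, try every first piece i and keep the best of price[i] + v[k−i].
v[1] = 3
v[2] = 8
v[3] = 11  (first piece 1, then v[2]=8)
v[4] = 28
v[5] = 34
v[6] = 38
v[7] = 42  (first piece 2, then v[5]=34)
One optimal cutting: 5 + 2 → $34 + $8 = $42.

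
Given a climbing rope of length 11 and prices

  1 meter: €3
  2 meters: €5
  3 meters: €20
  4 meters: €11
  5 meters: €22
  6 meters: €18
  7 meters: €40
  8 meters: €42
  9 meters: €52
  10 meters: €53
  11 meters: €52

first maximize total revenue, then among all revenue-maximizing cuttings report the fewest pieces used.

5

Build r[k] bottom-up: r[k] = max over allowed piece i of (p[i] + r[k−i]).
r[1] = 3
r[2] = 6  (first piece 1, then r[1]=3)
r[3] = 20
r[4] = 23  (first piece 1, then r[3]=20)
r[5] = 26  (first piece 1, then r[4]=23)
r[6] = 40  (first piece 3, then r[3]=20)
r[7] = 43  (first piece 1, then r[6]=40)
r[8] = 46  (first piece 1, then r[7]=43)
r[9] = 60  (first piece 3, then r[6]=40)
r[10] = 63  (first piece 1, then r[9]=60)
r[11] = 66  (first piece 1, then r[10]=63)
Maximum revenue is €66.
Now minimize piece count subject to staying optimal: for each k, pieces[k] = 1 + min over i with p[i]+r[k−i]=r[k] of pieces[k−i].
pieces[8] = 4
pieces[9] = 3
pieces[10] = 4
pieces[11] = 5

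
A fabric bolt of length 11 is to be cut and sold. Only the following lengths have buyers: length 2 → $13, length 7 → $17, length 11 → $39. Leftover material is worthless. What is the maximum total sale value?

Let best[k] be the best obtainable value from length k. For each k, try every first piece i and keep the best of price[i] + best[k−i].
best[1] = 0
best[2] = 13
best[3] = 13
best[4] = 26  (first piece 2, then best[2]=13)
best[5] = 26
best[6] = 39  (first piece 2, then best[4]=26)
best[7] = max(13+26, 17+0) = 39
best[8] = max(13+39, 17+0) = 52
best[9] = max(13+39, 17+13) = 52
best[10] = max(13+52, 17+13) = 65
best[11] = max(13+52, 17+26, 39+0) = 65
One optimal cutting: pieces 2 + 2 + 2 + 2 + 2 with 1 yard of scrap → $65.

65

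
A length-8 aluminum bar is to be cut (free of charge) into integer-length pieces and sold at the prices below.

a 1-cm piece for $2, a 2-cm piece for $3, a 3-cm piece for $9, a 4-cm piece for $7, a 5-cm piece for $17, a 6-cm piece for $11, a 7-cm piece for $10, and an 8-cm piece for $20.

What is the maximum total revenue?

26

Build R[k] bottom-up: R[k] = max over allowed piece i of (p[i] + R[k−i]).
R[1] = 2
R[2] = max(2+2, 3+0) = 4
R[3] = max(2+4, 3+2, 9+0) = 9
R[4] = max(2+9, 3+4, 9+2, 7+0) = 11
R[5] = max(2+11, 3+9, 9+4, 7+2, 17+0) = 17
R[6] = max(2+17, 3+11, 9+9, 7+4, 17+2, 11+0) = 19
R[7] = max(2+19, 3+17, 9+11, …, 11+2, 10+0) = 21
R[8] = max(2+21, 3+19, 9+17, …, 10+2, 20+0) = 26
One optimal cutting: 5 + 3 → $17 + $9 = $26.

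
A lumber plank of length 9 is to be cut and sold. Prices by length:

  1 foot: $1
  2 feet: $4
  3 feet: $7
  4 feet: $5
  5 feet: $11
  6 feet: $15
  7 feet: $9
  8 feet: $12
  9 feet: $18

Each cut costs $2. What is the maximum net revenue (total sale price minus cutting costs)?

20

Consider every possible first cut. net[k] is the best of p[i]+net[k−i] over all sellable i≤k, charging 2 whenever i<k.
net[1] = 1
net[2] = 4
net[3] = 7
net[4] = 6  (first piece 1, then net[3]=7)
net[5] = 11
net[6] = 15
net[7] = 14  (first piece 1, then net[6]=15)
net[8] = 17  (first piece 2, then net[6]=15)
net[9] = 20  (first piece 3, then net[6]=15)
One optimal plan: pieces 6 + 3 (1 cut) → $22 − $2 = $20.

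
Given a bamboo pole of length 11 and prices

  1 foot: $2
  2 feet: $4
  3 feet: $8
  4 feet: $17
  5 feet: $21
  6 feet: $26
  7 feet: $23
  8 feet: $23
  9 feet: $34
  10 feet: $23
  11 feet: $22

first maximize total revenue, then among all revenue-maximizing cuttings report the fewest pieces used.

2

Let r[k] be the best obtainable value from length k. For each k, try every first piece i and keep the best of price[i] + r[k−i].
r[1] = 2
r[2] = 4  (first piece 1, then r[1]=2)
r[3] = 8
r[4] = 17
r[5] = 21
r[6] = 26
r[7] = 28  (first piece 1, then r[6]=26)
r[8] = 34  (first piece 4, then r[4]=17)
r[9] = 38  (first piece 4, then r[5]=21)
r[10] = 43  (first piece 4, then r[6]=26)
r[11] = 47  (first piece 5, then r[6]=26)
Maximum revenue is $47.
Now minimize piece count subject to staying optimal: for each k, pieces[k] = 1 + min over i with p[i]+r[k−i]=r[k] of pieces[k−i].
pieces[8] = 2
pieces[9] = 2
pieces[10] = 2
pieces[11] = 2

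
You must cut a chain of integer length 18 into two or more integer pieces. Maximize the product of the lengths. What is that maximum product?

Define f[k] = max over 1≤i<k of i · max(k−i, f[k−i]); the inner max lets the remainder stay uncut if that's better.
f[2] = 1*max(1,0) = 1*1 = 1
f[3] = max(1*2, 2*1) = 2
f[4] = max(1*3, 2*2, 3*1) = 4
f[5] = max(1*4, 2*3, 3*2, 4*1) = 6
f[6] = max(1*6, 2*4, 3*3, 4*2, 5*1) = 9
f[7] = max(1*9, 2*6, 3*4, 4*3, 5*2, 6*1) = 12
f[8] = max(1*12, 2*9, 3*6, …, 6*2, 7*1) = 18
f[9] = max(1*18, 2*12, 3*9, …, 7*2, 8*1) = 27
f[10] = max(1*27, 2*18, 3*12, …, 8*2, 9*1) = 36
f[11] = max(1*36, 2*27, 3*18, …, 9*2, 10*1) = 54
f[12] = max(1*54, 2*36, 3*27, …, 10*2, 11*1) = 81
f[13] = max(1*81, 2*54, 3*36, …, 11*2, 12*1) = 108
f[14] = max(1*108, 2*81, 3*54, …, 12*2, 13*1) = 162
f[15] = max(1*162, 2*108, 3*81, …, 13*2, 14*1) = 243
f[16] = max(1*243, 2*162, 3*108, …, 14*2, 15*1) = 324
f[17] = max(1*324, 2*243, 3*162, …, 15*2, 16*1) = 486
f[18] = max(1*486, 2*324, 3*243, …, 16*2, 17*1) = 729
One optimal split: 3 + 3 + 3 + 3 + 3 + 3; product 3*3*3*3*3*3 = 729.

729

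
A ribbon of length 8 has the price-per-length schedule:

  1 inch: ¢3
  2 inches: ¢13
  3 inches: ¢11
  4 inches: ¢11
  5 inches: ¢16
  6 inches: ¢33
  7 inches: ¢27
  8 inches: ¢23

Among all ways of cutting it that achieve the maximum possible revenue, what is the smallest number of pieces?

Consider every possible first cut. r[k] is the best of p[i]+r[k−i] over all sellable i≤k.
r[1] = 3
r[2] = 13
r[3] = 16  (first piece 1, then r[2]=13)
r[4] = 26  (first piece 2, then r[2]=13)
r[5] = 29  (first piece 1, then r[4]=26)
r[6] = 39  (first piece 2, then r[4]=26)
r[7] = 42  (first piece 1, then r[6]=39)
r[8] = 52  (first piece 2, then r[6]=39)
Maximum revenue is ¢52.
Now minimize piece count subject to staying optimal: for each k, pieces[k] = 1 + min over i with p[i]+r[k−i]=r[k] of pieces[k−i].
pieces[5] = 3
pieces[6] = 3
pieces[7] = 4
pieces[8] = 4

4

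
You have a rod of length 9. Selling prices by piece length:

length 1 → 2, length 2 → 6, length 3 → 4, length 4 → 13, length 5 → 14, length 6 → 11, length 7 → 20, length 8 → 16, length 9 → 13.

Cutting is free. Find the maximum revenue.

28

Consider every possible first cut. r[k] is the best of p[i]+r[k−i] over all sellable i≤k.
r[1] = 2
r[2] = max(2+2, 6+0) = 6
r[3] = max(2+6, 6+2, 4+0) = 8
r[4] = max(2+8, 6+6, 4+2, 13+0) = 13
r[5] = max(2+13, 6+8, 4+6, 13+2, 14+0) = 15
r[6] = max(2+15, 6+13, 4+8, 13+6, 14+2, 11+0) = 19
r[7] = max(2+19, 6+15, 4+13, …, 11+2, 20+0) = 21
r[8] = max(2+21, 6+19, 4+15, …, 20+2, 16+0) = 26
r[9] = max(2+26, 6+21, 4+19, …, 16+2, 13+0) = 28
One optimal cutting: 4 + 4 + 1 → 13 + 13 + 2 = 28.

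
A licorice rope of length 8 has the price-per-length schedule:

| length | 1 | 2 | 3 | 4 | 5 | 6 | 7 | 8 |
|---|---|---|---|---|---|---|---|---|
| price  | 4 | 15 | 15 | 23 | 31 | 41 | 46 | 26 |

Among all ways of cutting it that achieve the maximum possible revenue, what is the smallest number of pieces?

Consider every possible first cut. r[k] is the best of p[i]+r[k−i] over all sellable i≤k.
r[1] = 4
r[2] = 15
r[3] = 19  (first piece 1, then r[2]=15)
r[4] = 30  (first piece 2, then r[2]=15)
r[5] = 34  (first piece 1, then r[4]=30)
r[6] = 45  (first piece 2, then r[4]=30)
r[7] = 49  (first piece 1, then r[6]=45)
r[8] = 60  (first piece 2, then r[6]=45)
Maximum revenue is ¢60.
Now minimize piece count subject to staying optimal: for each k, pieces[k] = 1 + min over i with p[i]+r[k−i]=r[k] of pieces[k−i].
pieces[5] = 3
pieces[6] = 3
pieces[7] = 4
pieces[8] = 4

4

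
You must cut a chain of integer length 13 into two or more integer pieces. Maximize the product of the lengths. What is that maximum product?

108

Let prod[k] be the best product for length k (with at least one cut). For each first piece i, the rest contributes max(k−i, prod[k−i]).
prod[2] = 1*max(1,0) = 1*1 = 1
prod[3] = 1*max(2,1) = 1*2 = 2
prod[4] = 2*max(2,1) = 2*2 = 4
prod[5] = 2*max(3,2) = 2*3 = 6
prod[6] = 3*max(3,2) = 3*3 = 9
prod[7] = 2*max(5,6) = 2*6 = 12
prod[8] = 2*max(6,9) = 2*9 = 18
prod[9] = 3*max(6,9) = 3*9 = 27
prod[10] = 2*max(8,18) = 2*18 = 36
prod[11] = 2*max(9,27) = 2*27 = 54
prod[12] = 3*max(9,27) = 3*27 = 81
prod[13] = 2*max(11,54) = 2*54 = 108
One optimal split: 3 + 3 + 3 + 2 + 2; product 3*3*3*2*2 = 108.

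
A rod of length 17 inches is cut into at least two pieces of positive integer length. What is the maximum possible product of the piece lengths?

Define f[k] = max over 1≤i<k of i · max(k−i, f[k−i]); the inner max lets the remainder stay uncut if that's better.
Small cases: f[2]=1, f[3]=2, f[4]=4, f[5]=6, f[6]=9, f[7]=12, f[8]=18, f[9]=27, f[10]=36.
f[11] = max(1·36, 2·27, 3·18, …, 9·2, 10·1) = 54
f[12] = max(1·54, 2·36, 3·27, …, 10·2, 11·1) = 81
f[13] = max(1·81, 2·54, 3·36, …, 11·2, 12·1) = 108
f[14] = max(1·108, 2·81, 3·54, …, 12·2, 13·1) = 162
f[15] = max(1·162, 2·108, 3·81, …, 13·2, 14·1) = 243
f[16] = max(1·243, 2·162, 3·108, …, 14·2, 15·1) = 324
f[17] = max(1·324, 2·243, 3·162, …, 15·2, 16·1) = 486
One optimal split: 3 + 3 + 3 + 3 + 3 + 2; product 3·3·3·3·3·2 = 486.

486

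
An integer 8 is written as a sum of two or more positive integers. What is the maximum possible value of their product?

18

Fill g[k] for k=2..8: at each k try every first piece i and multiply by the better of (k−i) uncut or g[k−i].
Small cases: g[2]=1.
g[3] = 1*max(2,1) = 1*2 = 2
g[4] = 2*max(2,1) = 2*2 = 4
g[5] = 2*max(3,2) = 2*3 = 6
g[6] = 3*max(3,2) = 3*3 = 9
g[7] = 2*max(5,6) = 2*6 = 12
g[8] = 2*max(6,9) = 2*9 = 18
One optimal split: 3 + 3 + 2; product 3*3*2 = 18.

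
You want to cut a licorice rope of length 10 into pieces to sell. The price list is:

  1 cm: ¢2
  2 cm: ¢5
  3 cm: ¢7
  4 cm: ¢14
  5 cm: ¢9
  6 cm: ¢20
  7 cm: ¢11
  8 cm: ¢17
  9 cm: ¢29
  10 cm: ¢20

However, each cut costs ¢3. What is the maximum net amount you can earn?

Consider every possible first cut. v[k] is the best of p[i]+v[k−i] over all sellable i≤k, charging 3 whenever i<k.
v[1] = 2
v[2] = max(2+2-3, 5+0) = 5
v[3] = max(2+5-3, 5+2-3, 7+0) = 7
v[4] = max(2+7-3, 5+5-3, 7+2-3, 14+0) = 14
v[5] = max(2+14-3, 5+7-3, 7+5-3, 14+2-3, 9+0) = 13
v[6] = max(2+13-3, 5+14-3, 7+7-3, 14+5-3, 9+2-3, 20+0) = 20
v[7] = max(2+20-3, 5+13-3, 7+14-3, …, 20+2-3, 11+0) = 19
v[8] = max(2+19-3, 5+20-3, 7+13-3, …, 11+2-3, 17+0) = 25
v[9] = max(2+25-3, 5+19-3, 7+20-3, …, 17+2-3, 29+0) = 29
v[10] = max(2+29-3, 5+25-3, 7+19-3, …, 29+2-3, 20+0) = 31
One optimal plan: pieces 6 + 4 (1 cut) → ¢34 − ¢3 = ¢31.

31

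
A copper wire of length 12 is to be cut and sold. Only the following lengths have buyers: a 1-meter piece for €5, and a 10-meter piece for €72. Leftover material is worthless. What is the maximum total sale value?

Consider every possible first cut. best[k] is the best of p[i]+best[k−i] over all sellable i≤k.
best[1] = 5
best[2] = 10  (first piece 1, then best[1]=5)
best[3] = 15  (first piece 1, then best[2]=10)
best[4] = 20  (first piece 1, then best[3]=15)
best[5] = 25  (first piece 1, then best[4]=20)
best[6] = 30  (first piece 1, then best[5]=25)
best[7] = 35  (first piece 1, then best[6]=30)
best[8] = 40  (first piece 1, then best[7]=35)
best[9] = 45  (first piece 1, then best[8]=40)
best[10] = 72
best[11] = 77  (first piece 1, then best[10]=72)
best[12] = 82  (first piece 1, then best[11]=77)
One optimal cutting: 10 + 1 + 1 → €82.

82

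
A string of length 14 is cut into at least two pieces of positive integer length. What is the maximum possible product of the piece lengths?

Fill m[k] for k=2..14: at each k try every first piece i and multiply by the better of (k−i) uncut or m[k−i].
m[2] = 1·max(1,0) = 1·1 = 1
m[3] = max(1·2, 2·1) = 2
m[4] = max(1·3, 2·2, 3·1) = 4
m[5] = max(1·4, 2·3, 3·2, 4·1) = 6
m[6] = max(1·6, 2·4, 3·3, 4·2, 5·1) = 9
m[7] = max(1·9, 2·6, 3·4, 4·3, 5·2, 6·1) = 12
m[8] = max(1·12, 2·9, 3·6, …, 6·2, 7·1) = 18
m[9] = max(1·18, 2·12, 3·9, …, 7·2, 8·1) = 27
m[10] = max(1·27, 2·18, 3·12, …, 8·2, 9·1) = 36
m[11] = max(1·36, 2·27, 3·18, …, 9·2, 10·1) = 54
m[12] = max(1·54, 2·36, 3·27, …, 10·2, 11·1) = 81
m[13] = max(1·81, 2·54, 3·36, …, 11·2, 12·1) = 108
m[14] = max(1·108, 2·81, 3·54, …, 12·2, 13·1) = 162
One optimal split: 3 + 3 + 3 + 3 + 2; product 3·3·3·3·2 = 162.

162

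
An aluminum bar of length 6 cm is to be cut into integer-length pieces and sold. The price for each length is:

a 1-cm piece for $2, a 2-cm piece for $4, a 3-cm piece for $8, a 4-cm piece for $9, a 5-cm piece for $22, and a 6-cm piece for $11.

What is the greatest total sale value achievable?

24

Build r[k] bottom-up: r[k] = max over allowed piece i of (p[i] + r[k−i]).
r[1] = 2
r[2] = max(2+2, 4+0) = 4
r[3] = max(2+4, 4+2, 8+0) = 8
r[4] = max(2+8, 4+4, 8+2, 9+0) = 10
r[5] = max(2+10, 4+8, 8+4, 9+2, 22+0) = 22
r[6] = max(2+22, 4+10, 8+8, 9+4, 22+2, 11+0) = 24
One optimal cutting: 5 + 1 → $22 + $2 = $24.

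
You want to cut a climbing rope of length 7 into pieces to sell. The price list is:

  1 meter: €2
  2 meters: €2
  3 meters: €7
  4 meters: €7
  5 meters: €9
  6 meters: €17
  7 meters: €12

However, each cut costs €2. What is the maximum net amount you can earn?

17

Consider every possible first cut. r[k] is the best of p[i]+r[k−i] over all sellable i≤k, charging 2 whenever i<k.
r[1] = 2
r[2] = max(2+2-2, 2+0) = 2
r[3] = max(2+2-2, 2+2-2, 7+0) = 7
r[4] = max(2+7-2, 2+2-2, 7+2-2, 7+0) = 7
r[5] = max(2+7-2, 2+7-2, 7+2-2, 7+2-2, 9+0) = 9
r[6] = max(2+9-2, 2+7-2, 7+7-2, 7+2-2, 9+2-2, 17+0) = 17
r[7] = max(2+17-2, 2+9-2, 7+7-2, …, 17+2-2, 12+0) = 17
One optimal plan: pieces 6 + 1 (1 cut) → €19 − €2 = €17.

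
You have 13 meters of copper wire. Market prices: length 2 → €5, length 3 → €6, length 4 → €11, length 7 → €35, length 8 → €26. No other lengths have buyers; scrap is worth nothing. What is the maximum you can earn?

51

Consider every possible first cut. best[k] is the best of p[i]+best[k−i] over all sellable i≤k.
best[1] = 0
best[2] = 5
best[3] = 6
best[4] = 11
best[5] = 11
best[6] = 16  (first piece 2, then best[4]=11)
best[7] = 35
best[8] = 35
best[9] = 40  (first piece 2, then best[7]=35)
best[10] = 41  (first piece 3, then best[7]=35)
best[11] = 46  (first piece 4, then best[7]=35)
best[12] = 46
best[13] = 51  (first piece 2, then best[11]=46)
One optimal cutting: 7 + 4 + 2 → €51.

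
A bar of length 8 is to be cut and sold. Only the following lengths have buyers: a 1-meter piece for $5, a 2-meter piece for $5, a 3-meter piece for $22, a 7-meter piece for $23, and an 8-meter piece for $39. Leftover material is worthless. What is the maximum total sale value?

54

Consider every possible first cut. best[k] is the best of p[i]+best[k−i] over all sellable i≤k.
best[1] = 5
best[2] = 10  (first piece 1, then best[1]=5)
best[3] = 22
best[4] = 27  (first piece 1, then best[3]=22)
best[5] = 32  (first piece 1, then best[4]=27)
best[6] = 44  (first piece 3, then best[3]=22)
best[7] = 49  (first piece 1, then best[6]=44)
best[8] = 54  (first piece 1, then best[7]=49)
One optimal cutting: 3 + 3 + 1 + 1 → $54.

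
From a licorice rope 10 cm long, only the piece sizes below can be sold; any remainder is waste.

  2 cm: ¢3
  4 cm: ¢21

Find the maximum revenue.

45

Consider every possible first cut. best[k] is the best of p[i]+best[k−i] over all sellable i≤k.
best[1] = 0
best[2] = 3
best[3] = 3
best[4] = 21
best[5] = 21
best[6] = 24  (first piece 2, then best[4]=21)
best[7] = 24
best[8] = 42  (first piece 4, then best[4]=21)
best[9] = 42
best[10] = 45  (first piece 2, then best[8]=42)
One optimal cutting: 4 + 4 + 2 → ¢45.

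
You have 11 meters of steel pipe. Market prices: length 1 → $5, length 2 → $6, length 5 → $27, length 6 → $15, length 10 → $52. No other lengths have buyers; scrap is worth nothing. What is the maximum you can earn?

59

Let r[k] be the best obtainable value from length k. For each k, try every first piece i and keep the best of price[i] + r[k−i].
r[1] = 5
r[2] = 10  (first piece 1, then r[1]=5)
r[3] = 15  (first piece 1, then r[2]=10)
r[4] = 20  (first piece 1, then r[3]=15)
r[5] = 27
r[6] = 32  (first piece 1, then r[5]=27)
r[7] = 37  (first piece 1, then r[6]=32)
r[8] = 42  (first piece 1, then r[7]=37)
r[9] = 47  (first piece 1, then r[8]=42)
r[10] = 54  (first piece 5, then r[5]=27)
r[11] = 59  (first piece 1, then r[10]=54)
One optimal cutting: 5 + 5 + 1 → $59.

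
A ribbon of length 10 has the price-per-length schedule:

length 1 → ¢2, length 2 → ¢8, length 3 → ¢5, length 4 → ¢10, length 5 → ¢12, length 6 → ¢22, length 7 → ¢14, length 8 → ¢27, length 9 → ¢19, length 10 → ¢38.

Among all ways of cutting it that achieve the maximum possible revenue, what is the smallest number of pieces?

5

Consider every possible first cut. r[k] is the best of p[i]+r[k−i] over all sellable i≤k.
r[1] = 2
r[2] = 8
r[3] = 10  (first piece 1, then r[2]=8)
r[4] = 16  (first piece 2, then r[2]=8)
r[5] = 18  (first piece 1, then r[4]=16)
r[6] = 24  (first piece 2, then r[4]=16)
r[7] = 26  (first piece 1, then r[6]=24)
r[8] = 32  (first piece 2, then r[6]=24)
r[9] = 34  (first piece 1, then r[8]=32)
r[10] = 40  (first piece 2, then r[8]=32)
Maximum revenue is ¢40.
Now minimize piece count subject to staying optimal: for each k, pieces[k] = 1 + min over i with p[i]+r[k−i]=r[k] of pieces[k−i].
pieces[7] = 4
pieces[8] = 4
pieces[9] = 5
pieces[10] = 5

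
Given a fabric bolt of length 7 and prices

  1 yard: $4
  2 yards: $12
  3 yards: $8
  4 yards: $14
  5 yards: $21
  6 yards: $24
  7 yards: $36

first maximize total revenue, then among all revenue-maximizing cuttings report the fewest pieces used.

Consider every possible first cut. r[k] is the best of p[i]+r[k−i] over all sellable i≤k.
r[1] = 4
r[2] = 12
r[3] = 16  (first piece 1, then r[2]=12)
r[4] = 24  (first piece 2, then r[2]=12)
r[5] = 28  (first piece 1, then r[4]=24)
r[6] = 36  (first piece 2, then r[4]=24)
r[7] = 40  (first piece 1, then r[6]=36)
Maximum revenue is $40.
Now minimize piece count subject to staying optimal: for each k, pieces[k] = 1 + min over i with p[i]+r[k−i]=r[k] of pieces[k−i].
pieces[4] = 2
pieces[5] = 3
pieces[6] = 3
pieces[7] = 4

4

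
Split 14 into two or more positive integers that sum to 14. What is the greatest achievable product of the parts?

Let prod[k] be the best product for length k (with at least one cut). For each first piece i, the rest contributes max(k−i, prod[k−i]).
Small cases: prod[2]=1, prod[3]=2, prod[4]=4, prod[5]=6, prod[6]=9, prod[7]=12.
prod[8] = max(1×12, 2×9, 3×6, …, 6×2, 7×1) = 18
prod[9] = max(1×18, 2×12, 3×9, …, 7×2, 8×1) = 27
prod[10] = max(1×27, 2×18, 3×12, …, 8×2, 9×1) = 36
prod[11] = max(1×36, 2×27, 3×18, …, 9×2, 10×1) = 54
prod[12] = max(1×54, 2×36, 3×27, …, 10×2, 11×1) = 81
prod[13] = max(1×81, 2×54, 3×36, …, 11×2, 12×1) = 108
prod[14] = max(1×108, 2×81, 3×54, …, 12×2, 13×1) = 162
One optimal split: 3 + 3 + 3 + 3 + 2; product 3×3×3×3×2 = 162.

162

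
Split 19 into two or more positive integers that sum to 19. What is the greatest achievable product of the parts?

972

Define m[k] = max over 1≤i<k of i · max(k−i, m[k−i]); the inner max lets the remainder stay uncut if that's better.
Small cases: m[2]=1, m[3]=2, m[4]=4, m[5]=6, m[6]=9, m[7]=12, m[8]=18, m[9]=27, m[10]=36, m[11]=54, m[12]=81, m[13]=108, m[14]=162.
m[15] = max(1*162, 2*108, 3*81, …, 13*2, 14*1) = 243
m[16] = max(1*243, 2*162, 3*108, …, 14*2, 15*1) = 324
m[17] = max(1*324, 2*243, 3*162, …, 15*2, 16*1) = 486
m[18] = max(1*486, 2*324, 3*243, …, 16*2, 17*1) = 729
m[19] = max(1*729, 2*486, 3*324, …, 17*2, 18*1) = 972
One optimal split: 3 + 3 + 3 + 3 + 3 + 2 + 2; product 3*3*3*3*3*2*2 = 972.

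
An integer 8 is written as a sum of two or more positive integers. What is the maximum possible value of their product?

18

Let f[k] be the best product for length k (with at least one cut). For each first piece i, the rest contributes max(k−i, f[k−i]).
f[2] = 1·max(1,0) = 1·1 = 1
f[3] = 1·max(2,1) = 1·2 = 2
f[4] = 2·max(2,1) = 2·2 = 4
f[5] = 2·max(3,2) = 2·3 = 6
f[6] = 3·max(3,2) = 3·3 = 9
f[7] = 2·max(5,6) = 2·6 = 12
f[8] = 2·max(6,9) = 2·9 = 18
One optimal split: 3 + 3 + 2; product 3·3·2 = 18.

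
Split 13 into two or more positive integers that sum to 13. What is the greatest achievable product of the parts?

Fill P[k] for k=2..13: at each k try every first piece i and multiply by the better of (k−i) uncut or P[k−i].
P[2] = 1*max(1,0) = 1*1 = 1
P[3] = 1*max(2,1) = 1*2 = 2
P[4] = 2*max(2,1) = 2*2 = 4
P[5] = 2*max(3,2) = 2*3 = 6
P[6] = 3*max(3,2) = 3*3 = 9
P[7] = 2*max(5,6) = 2*6 = 12
P[8] = 2*max(6,9) = 2*9 = 18
P[9] = 3*max(6,9) = 3*9 = 27
P[10] = 2*max(8,18) = 2*18 = 36
P[11] = 2*max(9,27) = 2*27 = 54
P[12] = 3*max(9,27) = 3*27 = 81
P[13] = 2*max(11,54) = 2*54 = 108
One optimal split: 3 + 3 + 3 + 2 + 2; product 3*3*3*2*2 = 108.

108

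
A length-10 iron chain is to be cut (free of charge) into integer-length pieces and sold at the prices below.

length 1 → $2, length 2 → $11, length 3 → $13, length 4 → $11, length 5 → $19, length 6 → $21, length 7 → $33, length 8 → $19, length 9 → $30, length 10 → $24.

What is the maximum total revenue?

Consider every possible first cut. best[k] is the best of p[i]+best[k−i] over all sellable i≤k.
best[1] = 2
best[2] = max(2+2, 11+0) = 11
best[3] = max(2+11, 11+2, 13+0) = 13
best[4] = max(2+13, 11+11, 13+2, 11+0) = 22
best[5] = max(2+22, 11+13, 13+11, 11+2, 19+0) = 24
best[6] = max(2+24, 11+22, 13+13, 11+11, 19+2, 21+0) = 33
best[7] = max(2+33, 11+24, 13+22, …, 21+2, 33+0) = 35
best[8] = max(2+35, 11+33, 13+24, …, 33+2, 19+0) = 44
best[9] = max(2+44, 11+35, 13+33, …, 19+2, 30+0) = 46
best[10] = max(2+46, 11+44, 13+35, …, 30+2, 24+0) = 55
One optimal cutting: 2 + 2 + 2 + 2 + 2 → $11 + $11 + $11 + $11 + $11 = $55.

55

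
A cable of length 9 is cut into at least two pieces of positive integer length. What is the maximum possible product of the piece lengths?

27

Define prod[k] = max over 1≤i<k of i · max(k−i, prod[k−i]); the inner max lets the remainder stay uncut if that's better.
prod[2] = 1×max(1,0) = 1×1 = 1
prod[3] = max(1×2, 2×1) = 2
prod[4] = max(1×3, 2×2, 3×1) = 4
prod[5] = max(1×4, 2×3, 3×2, 4×1) = 6
prod[6] = max(1×6, 2×4, 3×3, 4×2, 5×1) = 9
prod[7] = max(1×9, 2×6, 3×4, 4×3, 5×2, 6×1) = 12
prod[8] = max(1×12, 2×9, 3×6, …, 6×2, 7×1) = 18
prod[9] = max(1×18, 2×12, 3×9, …, 7×2, 8×1) = 27
One optimal split: 3 + 3 + 3; product 3×3×3 = 27.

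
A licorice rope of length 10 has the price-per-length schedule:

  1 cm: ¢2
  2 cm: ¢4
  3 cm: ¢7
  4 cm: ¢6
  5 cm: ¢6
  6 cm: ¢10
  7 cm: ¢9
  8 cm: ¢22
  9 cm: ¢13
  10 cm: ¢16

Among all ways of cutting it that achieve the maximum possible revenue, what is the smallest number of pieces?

2

Let r[k] be the best obtainable value from length k. For each k, try every first piece i and keep the best of price[i] + r[k−i].
r[1] = 2
r[2] = 4  (first piece 1, then r[1]=2)
r[3] = 7
r[4] = 9  (first piece 1, then r[3]=7)
r[5] = 11  (first piece 1, then r[4]=9)
r[6] = 14  (first piece 3, then r[3]=7)
r[7] = 16  (first piece 1, then r[6]=14)
r[8] = 22
r[9] = 24  (first piece 1, then r[8]=22)
r[10] = 26  (first piece 1, then r[9]=24)
Maximum revenue is ¢26.
Now minimize piece count subject to staying optimal: for each k, pieces[k] = 1 + min over i with p[i]+r[k−i]=r[k] of pieces[k−i].
pieces[7] = 3
pieces[8] = 1
pieces[9] = 2
pieces[10] = 2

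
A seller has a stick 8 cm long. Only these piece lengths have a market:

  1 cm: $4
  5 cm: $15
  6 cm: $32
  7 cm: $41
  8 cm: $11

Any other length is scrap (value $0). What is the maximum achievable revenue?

45

Let best[k] be the best obtainable value from length k. For each k, try every first piece i and keep the best of price[i] + best[k−i].
best[1] = 4
best[2] = 8  (first piece 1, then best[1]=4)
best[3] = 12  (first piece 1, then best[2]=8)
best[4] = 16  (first piece 1, then best[3]=12)
best[5] = 20  (first piece 1, then best[4]=16)
best[6] = 32
best[7] = 41
best[8] = 45  (first piece 1, then best[7]=41)
One optimal cutting: 7 + 1 → $45.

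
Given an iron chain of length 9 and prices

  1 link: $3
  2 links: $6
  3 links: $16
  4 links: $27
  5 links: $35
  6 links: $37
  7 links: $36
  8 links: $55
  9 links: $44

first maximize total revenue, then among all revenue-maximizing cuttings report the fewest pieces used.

2

Consider every possible first cut. r[k] is the best of p[i]+r[k−i] over all sellable i≤k.
r[1] = 3
r[2] = max(3+3, 6+0) = 6
r[3] = max(3+6, 6+3, 16+0) = 16
r[4] = max(3+16, 6+6, 16+3, 27+0) = 27
r[5] = max(3+27, 6+16, 16+6, 27+3, 35+0) = 35
r[6] = max(3+35, 6+27, 16+16, 27+6, 35+3, 37+0) = 38
r[7] = max(3+38, 6+35, 16+27, …, 37+3, 36+0) = 43
r[8] = max(3+43, 6+38, 16+35, …, 36+3, 55+0) = 55
r[9] = max(3+55, 6+43, 16+38, …, 55+3, 44+0) = 62
Maximum revenue is $62.
Now minimize piece count subject to staying optimal: for each k, pieces[k] = 1 + min over i with p[i]+r[k−i]=r[k] of pieces[k−i].
pieces[6] = 2
pieces[7] = 2
pieces[8] = 1
pieces[9] = 2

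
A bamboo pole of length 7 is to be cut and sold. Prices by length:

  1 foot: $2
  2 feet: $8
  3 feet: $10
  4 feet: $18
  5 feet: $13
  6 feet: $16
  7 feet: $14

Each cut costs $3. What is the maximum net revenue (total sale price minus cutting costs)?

25

Consider every possible first cut. r[k] is the best of p[i]+r[k−i] over all sellable i≤k, charging 3 whenever i<k.
r[1] = 2
r[2] = max(2+2-3, 8+0) = 8
r[3] = max(2+8-3, 8+2-3, 10+0) = 10
r[4] = max(2+10-3, 8+8-3, 10+2-3, 18+0) = 18
r[5] = max(2+18-3, 8+10-3, 10+8-3, 18+2-3, 13+0) = 17
r[6] = max(2+17-3, 8+18-3, 10+10-3, 18+8-3, 13+2-3, 16+0) = 23
r[7] = max(2+23-3, 8+17-3, 10+18-3, …, 16+2-3, 14+0) = 25
One optimal plan: pieces 4 + 3 (1 cut) → $28 − $3 = $25.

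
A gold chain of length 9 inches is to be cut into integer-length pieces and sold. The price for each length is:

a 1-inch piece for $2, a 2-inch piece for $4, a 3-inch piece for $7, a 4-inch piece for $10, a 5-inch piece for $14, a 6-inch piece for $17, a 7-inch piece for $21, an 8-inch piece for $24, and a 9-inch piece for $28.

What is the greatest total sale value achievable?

Build v[k] bottom-up: v[k] = max over allowed piece i of (p[i] + v[k−i]).
v[1] = 2
v[2] = max(2+2, 4+0) = 4
v[3] = max(2+4, 4+2, 7+0) = 7
v[4] = max(2+7, 4+4, 7+2, 10+0) = 10
v[5] = max(2+10, 4+7, 7+4, 10+2, 14+0) = 14
v[6] = max(2+14, 4+10, 7+7, 10+4, 14+2, 17+0) = 17
v[7] = max(2+17, 4+14, 7+10, …, 17+2, 21+0) = 21
v[8] = max(2+21, 4+17, 7+14, …, 21+2, 24+0) = 24
v[9] = max(2+24, 4+21, 7+17, …, 24+2, 28+0) = 28
Best is to sell the whole 9-inch piece uncut for $28.

28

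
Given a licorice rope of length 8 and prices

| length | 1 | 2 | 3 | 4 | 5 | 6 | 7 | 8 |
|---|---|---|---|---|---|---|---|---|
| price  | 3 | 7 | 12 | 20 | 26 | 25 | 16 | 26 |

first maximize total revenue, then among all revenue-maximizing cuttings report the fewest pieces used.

Let r[k] be the best obtainable value from length k. For each k, try every first piece i and keep the best of price[i] + r[k−i].
r[1] = 3
r[2] = max(3+3, 7+0) = 7
r[3] = max(3+7, 7+3, 12+0) = 12
r[4] = max(3+12, 7+7, 12+3, 20+0) = 20
r[5] = max(3+20, 7+12, 12+7, 20+3, 26+0) = 26
r[6] = max(3+26, 7+20, 12+12, 20+7, 26+3, 25+0) = 29
r[7] = max(3+29, 7+26, 12+20, …, 25+3, 16+0) = 33
r[8] = max(3+33, 7+29, 12+26, …, 16+3, 26+0) = 40
Maximum revenue is ¢40.
Now minimize piece count subject to staying optimal: for each k, pieces[k] = 1 + min over i with p[i]+r[k−i]=r[k] of pieces[k−i].
pieces[5] = 1
pieces[6] = 2
pieces[7] = 2
pieces[8] = 2

2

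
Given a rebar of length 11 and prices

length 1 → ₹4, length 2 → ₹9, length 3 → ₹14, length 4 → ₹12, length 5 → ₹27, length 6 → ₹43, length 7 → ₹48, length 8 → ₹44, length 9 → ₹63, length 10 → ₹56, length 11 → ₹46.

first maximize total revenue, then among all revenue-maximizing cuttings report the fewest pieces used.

2

Consider every possible first cut. r[k] is the best of p[i]+r[k−i] over all sellable i≤k.
r[1] = 4
r[2] = 9
r[3] = 14
r[4] = 18  (first piece 1, then r[3]=14)
r[5] = 27
r[6] = 43
r[7] = 48
r[8] = 52  (first piece 1, then r[7]=48)
r[9] = 63
r[10] = 67  (first piece 1, then r[9]=63)
r[11] = 72  (first piece 2, then r[9]=63)
Maximum revenue is ₹72.
Now minimize piece count subject to staying optimal: for each k, pieces[k] = 1 + min over i with p[i]+r[k−i]=r[k] of pieces[k−i].
pieces[8] = 2
pieces[9] = 1
pieces[10] = 2
pieces[11] = 2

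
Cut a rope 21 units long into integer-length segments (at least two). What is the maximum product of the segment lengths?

2187

Fill m[k] for k=2..21: at each k try every first piece i and multiply by the better of (k−i) uncut or m[k−i].
m[2] = 1*max(1,0) = 1*1 = 1
m[3] = 1*max(2,1) = 1*2 = 2
m[4] = 2*max(2,1) = 2*2 = 4
m[5] = 2*max(3,2) = 2*3 = 6
m[6] = 3*max(3,2) = 3*3 = 9
m[7] = 2*max(5,6) = 2*6 = 12
m[8] = 2*max(6,9) = 2*9 = 18
m[9] = 3*max(6,9) = 3*9 = 27
m[10] = 2*max(8,18) = 2*18 = 36
m[11] = 2*max(9,27) = 2*27 = 54
m[12] = 3*max(9,27) = 3*27 = 81
m[13] = 2*max(11,54) = 2*54 = 108
m[14] = 2*max(12,81) = 2*81 = 162
m[15] = 3*max(12,81) = 3*81 = 243
m[16] = 2*max(14,162) = 2*162 = 324
m[17] = 2*max(15,243) = 2*243 = 486
m[18] = 3*max(15,243) = 3*243 = 729
m[19] = 2*max(17,486) = 2*486 = 972
m[20] = 2*max(18,729) = 2*729 = 1458
m[21] = 3*max(18,729) = 3*729 = 2187
One optimal split: 3 + 3 + 3 + 3 + 3 + 3 + 3; product 3*3*3*3*3*3*3 = 2187.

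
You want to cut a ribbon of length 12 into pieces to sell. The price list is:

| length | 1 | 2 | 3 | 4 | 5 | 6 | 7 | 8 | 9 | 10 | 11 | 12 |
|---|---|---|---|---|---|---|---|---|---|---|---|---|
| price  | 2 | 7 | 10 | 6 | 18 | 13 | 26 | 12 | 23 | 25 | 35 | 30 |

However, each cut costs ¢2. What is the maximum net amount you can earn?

42

Consider every possible first cut. net[k] is the best of p[i]+net[k−i] over all sellable i≤k, charging 2 whenever i<k.
net[1] = 2
net[2] = max(2+2-2, 7+0) = 7
net[3] = max(2+7-2, 7+2-2, 10+0) = 10
net[4] = max(2+10-2, 7+7-2, 10+2-2, 6+0) = 12
net[5] = max(2+12-2, 7+10-2, 10+7-2, 6+2-2, 18+0) = 18
net[6] = max(2+18-2, 7+12-2, 10+10-2, 6+7-2, 18+2-2, 13+0) = 18
net[7] = max(2+18-2, 7+18-2, 10+12-2, …, 13+2-2, 26+0) = 26
net[8] = max(2+26-2, 7+18-2, 10+18-2, …, 26+2-2, 12+0) = 26
net[9] = max(2+26-2, 7+26-2, 10+18-2, …, 12+2-2, 23+0) = 31
net[10] = max(2+31-2, 7+26-2, 10+26-2, …, 23+2-2, 25+0) = 34
net[11] = max(2+34-2, 7+31-2, 10+26-2, …, 25+2-2, 35+0) = 36
net[12] = max(2+36-2, 7+34-2, 10+31-2, …, 35+2-2, 30+0) = 42
One optimal plan: pieces 7 + 5 (1 cut) → ¢44 − ¢2 = ¢42.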